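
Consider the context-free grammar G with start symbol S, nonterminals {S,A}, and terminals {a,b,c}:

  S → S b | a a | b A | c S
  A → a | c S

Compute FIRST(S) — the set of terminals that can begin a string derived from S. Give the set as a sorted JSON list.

Compute FIRST by fixpoint:
pass 1:
  A via A→a: +{a}
  A via A→c S: +{c}
  S via S→a a: +{a}
  S via S→b A: +{b}
  S via S→c S: +{c}
  FIRST[S]={a,b,c}  FIRST[A]={a,c}
pass 2: (no change)
  FIRST[S]={a,b,c}  FIRST[A]={a,c}

FIRST(S) = ["a", "b", "c"]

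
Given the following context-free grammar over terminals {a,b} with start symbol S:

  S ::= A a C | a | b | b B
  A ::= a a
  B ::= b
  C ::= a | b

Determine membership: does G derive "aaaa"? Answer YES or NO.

Convert to CNF:
  S -> A X2 | T1 B | a | b
  A -> T0 T0
  B -> b
  C -> a | b
  T0 -> a
  T1 -> b
  X2 -> T0 C

CYK table (by increasing span):
  cell(0,0) a: {C,S,T0}  orig:{C,S}
  cell(1,1) a: {C,S,T0}  orig:{C,S}
  cell(2,2) a: {C,S,T0}  orig:{C,S}
  cell(3,3) a: {C,S,T0}  orig:{C,S}
  cell(0,1) aa: {A,X2}  orig:{A}
  cell(1,2) aa: {A,X2}  orig:{A}
  cell(2,3) aa: {A,X2}  orig:{A}
  cell(0,2) aaa: ∅
  cell(1,3) aaa: ∅
  cell(0,3) aaaa: {S}

S ∈ T[0,3] ⇒ YES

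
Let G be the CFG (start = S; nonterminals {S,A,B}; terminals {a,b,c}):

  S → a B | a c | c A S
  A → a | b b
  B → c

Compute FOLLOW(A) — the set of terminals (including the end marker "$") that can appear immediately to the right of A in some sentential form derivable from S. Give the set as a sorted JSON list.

FIRST iteration:
iter 1:
  A via A→a: +{a}
  A via A→b b: +{b}
  B via B→c: +{c}
  S via S→a B: +{a}
  S via S→c A S: +{c}
  FIRST[S]={a,c}  FIRST[A]={a,b}  FIRST[B]={c}
iter 2: (stable)
  FIRST[S]={a,c}  FIRST[A]={a,b}  FIRST[B]={c}

FOLLOW iteration:
seed FOLLOW(S) with $
[1]
  S→a B: FOLLOW(B) ⊇ FOLLOW(S) ⊇ {$}; new: +{$}
  S→c A S: FOLLOW(A) ⊇ FIRST(S) = {a,c}; new: +{a,c}
  FOLLOW(S)={$}  FOLLOW(A)={a,c}  FOLLOW(B)={$}
[2] done
  FOLLOW(S)={$}  FOLLOW(A)={a,c}  FOLLOW(B)={$}

FOLLOW(A) = ["a", "c"]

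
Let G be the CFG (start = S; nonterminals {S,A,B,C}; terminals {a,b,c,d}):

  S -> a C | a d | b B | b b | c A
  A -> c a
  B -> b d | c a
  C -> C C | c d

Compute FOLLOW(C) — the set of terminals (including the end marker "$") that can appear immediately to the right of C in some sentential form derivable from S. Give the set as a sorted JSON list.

FIRST iteration:
iter 1:
  A via A→c a: +{c}
  B via B→b d: +{b}
  B via B→c a: +{c}
  C via C→c d: +{c}
  S via S→a C: +{a}
  S via S→b B: +{b}
  S via S→c A: +{c}
  FIRST(S)={a,b,c}  FIRST(A)={c}  FIRST(B)={b,c}  FIRST(C)={c}
iter 2: done
  FIRST(S)={a,b,c}  FIRST(A)={c}  FIRST(B)={b,c}  FIRST(C)={c}

FOLLOW iteration:
FOLLOW(S) := {$}
round 1:
  C→C C: FOLLOW(C) ⊇ FIRST(C) = {c}; new: +{c}
  S→a C: FOLLOW(C) ⊇ FOLLOW(S) ⊇ {$}; new: +{$}
  S→b B: FOLLOW(B) ⊇ FOLLOW(S) ⊇ {$}; new: +{$}
  S→c A: FOLLOW(A) ⊇ FOLLOW(S) ⊇ {$}; new: +{$}
  S: {$}  A: {$}  B: {$}  C: {$,c}
round 2: — fixpoint
  S: {$}  A: {$}  B: {$}  C: {$,c}

FOLLOW(C) = ["$", "c"]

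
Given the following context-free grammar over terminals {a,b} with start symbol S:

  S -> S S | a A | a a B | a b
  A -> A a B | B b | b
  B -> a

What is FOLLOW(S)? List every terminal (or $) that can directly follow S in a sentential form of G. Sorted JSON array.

Compute FIRST by fixpoint:
pass 1:
  A via A→b: +{b}
  B via B→a: +{a}
  S via S→a A: +{a}
  S: {a}  A: {b}  B: {a}
pass 2:
  A via A→B b: +{a}
  S: {a}  A: {a,b}  B: {a}
pass 3: done
  S: {a}  A: {a,b}  B: {a}

FOLLOW iteration:
FOLLOW(S) := {$}
pass 1:
  A→A a B: FOLLOW(A) ⊇ FIRST(a) = {a}; new: +{a}
  A→A a B: FOLLOW(B) ⊇ FOLLOW(A) ⊇ {a}; new: +{a}
  A→B b: FOLLOW(B) ⊇ FIRST(b) = {b}; new: +{b}
  S→S S: FOLLOW(S) ⊇ FIRST(S) = {a}; new: +{a}
  S→a A: FOLLOW(A) ⊇ FOLLOW(S) ⊇ {$,a}; new: +{$}
  S→a a B: FOLLOW(B) ⊇ FOLLOW(S) ⊇ {$,a}; new: +{$}
  FOLLOW[S]={$,a}  FOLLOW[A]={$,a}  FOLLOW[B]={$,a,b}
pass 2: done
  FOLLOW[S]={$,a}  FOLLOW[A]={$,a}  FOLLOW[B]={$,a,b}

FOLLOW(S) = ["$", "a"]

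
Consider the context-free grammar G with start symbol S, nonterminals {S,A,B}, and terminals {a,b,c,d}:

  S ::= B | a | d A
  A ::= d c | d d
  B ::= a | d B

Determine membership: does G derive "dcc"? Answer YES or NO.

Convert to CNF:
  S -> T0 A | T0 B | a
  A -> T0 T0 | T0 T1
  B -> T0 B | a
  T0 -> d
  T1 -> c

CYK table (by increasing span):
  T[0,0] 'd' = {T0}  orig:{}
  T[1,1] 'c' = {T1}  orig:{}
  T[2,2] 'c' = {T1}  orig:{}
  T[0,1] 'dc' = {A}
  T[1,2] 'cc' = ∅
  T[0,2] 'dcc' = ∅

S ∉ T[0,2] ⇒ NO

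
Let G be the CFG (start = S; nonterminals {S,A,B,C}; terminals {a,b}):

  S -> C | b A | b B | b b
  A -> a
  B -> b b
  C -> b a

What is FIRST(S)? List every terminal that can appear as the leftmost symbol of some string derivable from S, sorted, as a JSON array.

Compute FIRST by fixpoint:
pass 1:
  A via A→a: +{a}
  B via B→b b: +{b}
  C via C→b a: +{b}
  S via S→C: +{b}
  FIRST(S)={b}  FIRST(A)={a}  FIRST(B)={b}  FIRST(C)={b}
pass 2: done
  FIRST(S)={b}  FIRST(A)={a}  FIRST(B)={b}  FIRST(C)={b}

FIRST(S) = ["b"]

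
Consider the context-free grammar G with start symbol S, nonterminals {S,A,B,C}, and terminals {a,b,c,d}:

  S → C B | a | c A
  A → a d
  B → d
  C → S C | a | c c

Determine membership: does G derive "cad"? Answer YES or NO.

CNF form of G:
  S -> C B | T2 A | a
  A -> T0 T1
  B -> d
  C -> S C | T2 T2 | a
  T0 -> a
  T1 -> d
  T2 -> c

CYK table (by increasing span):
  T[0,0] 'c' = {T2}  orig:{}
  T[1,1] 'a' = {C,S,T0}  orig:{C,S}
  T[2,2] 'd' = {B,T1}  orig:{B}
  T[0,1] 'ca' = ∅
  T[1,2] 'ad' = {A,S}
  T[0,2] 'cad' = {S}

S ∈ T[0,2] ⇒ YES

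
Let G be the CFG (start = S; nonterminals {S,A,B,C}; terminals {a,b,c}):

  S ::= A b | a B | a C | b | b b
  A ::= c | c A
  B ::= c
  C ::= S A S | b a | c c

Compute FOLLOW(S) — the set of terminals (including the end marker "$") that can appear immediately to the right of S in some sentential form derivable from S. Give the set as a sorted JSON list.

FIRST sets, iterate to fixpoint:
round 1:
  A via A→c: +{c}
  B via B→c: +{c}
  C via C→b a: +{b}
  C via C→c c: +{c}
  S via S→A b: +{c}
  S via S→a B: +{a}
  S via S→b: +{b}
  S: {a,b,c}  A: {c}  B: {c}  C: {b,c}
round 2:
  C via C→S A S: +{a}
  S: {a,b,c}  A: {c}  B: {c}  C: {a,b,c}
round 3: (stable)
  S: {a,b,c}  A: {c}  B: {c}  C: {a,b,c}

Compute FOLLOW by fixpoint:
initialize: $ ∈ FOLLOW(S)
round 1:
  C→S A S: FOLLOW(S) ⊇ FIRST(A) = {c}; new: +{c}
  C→S A S: FOLLOW(A) ⊇ FIRST(S) = {a,b,c}; new: +{a,b,c}
  S→a B: FOLLOW(B) ⊇ FOLLOW(S) ⊇ {$,c}; new: +{$,c}
  S→a C: FOLLOW(C) ⊇ FOLLOW(S) ⊇ {$,c}; new: +{$,c}
  FOLLOW(S)={$,c}  FOLLOW(A)={a,b,c}  FOLLOW(B)={$,c}  FOLLOW(C)={$,c}
round 2: (stable)
  FOLLOW(S)={$,c}  FOLLOW(A)={a,b,c}  FOLLOW(B)={$,c}  FOLLOW(C)={$,c}

FOLLOW(S) = ["$", "c"]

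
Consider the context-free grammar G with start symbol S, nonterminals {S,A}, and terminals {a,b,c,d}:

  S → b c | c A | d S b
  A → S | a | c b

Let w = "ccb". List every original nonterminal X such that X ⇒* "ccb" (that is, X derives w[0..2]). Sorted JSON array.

Convert to CNF:
  S -> T0 T1 | T1 A | T2 X4
  A -> T0 T1 | T1 A | T1 T0 | T2 X3 | a
  T0 -> b
  T1 -> c
  T2 -> d
  X3 -> S T0
  X4 -> S T0

CYK fill — only the sub-triangle for w[0..2]:
  T[0,0] 'c' = {T1}  orig:{}
  T[1,1] 'c' = {T1}  orig:{}
  T[2,2] 'b' = {T0}  orig:{}
  T[0,1] 'cc' = ∅
  T[1,2] 'cb' = {A}
  T[0,2] 'ccb' = {A,S}

Original NTs in T[0,2] deriving "ccb": ["A", "S"]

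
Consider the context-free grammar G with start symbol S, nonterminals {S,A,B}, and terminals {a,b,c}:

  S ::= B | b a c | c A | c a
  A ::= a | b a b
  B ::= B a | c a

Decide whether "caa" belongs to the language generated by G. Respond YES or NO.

Convert to CNF:
  S -> B T1 | T0 X4 | T2 A | T2 T1
  A -> T0 X3 | a
  B -> B T1 | T2 T1
  T0 -> b
  T1 -> a
  T2 -> c
  X3 -> T1 T0
  X4 -> T1 T2

Fill CYK table bottom-up:
  T[0,0] 'c' = {T2}  orig:{}
  T[1,1] 'a' = {A,T1}  orig:{A}
  T[2,2] 'a' = {A,T1}  orig:{A}
  T[0,1] 'ca' = {B,S}
  T[1,2] 'aa' = ∅
  T[0,2] 'caa' = {B,S}

S ∈ T[0,2] ⇒ YES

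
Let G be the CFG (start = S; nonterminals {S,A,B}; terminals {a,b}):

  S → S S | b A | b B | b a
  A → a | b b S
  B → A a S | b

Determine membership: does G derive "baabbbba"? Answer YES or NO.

CNF form of G:
  S -> S S | T0 A | T0 B | T0 T1
  A -> T0 X2 | a
  B -> A X3 | b
  T0 -> b
  T1 -> a
  X2 -> T0 S
  X3 -> T1 S

CYK table (by increasing span):
  [0..0]={B,T0}  "b"  orig:{B}
  [1..1]={A,T1}  "a"  orig:{A}
  [2..2]={A,T1}  "a"  orig:{A}
  [3..3]={B,T0}  "b"  orig:{B}
  [4..4]={B,T0}  "b"  orig:{B}
  [5..5]={B,T0}  "b"  orig:{B}
  [6..6]={B,T0}  "b"  orig:{B}
  [7..7]={A,T1}  "a"  orig:{A}
  [0..1]={S}  "ba"
  [1..2]=∅  "aa"
  [2..3]=∅  "ab"
  [3..4]={S}  "bb"
  [4..5]={S}  "bb"
  [5..6]={S}  "bb"
  [6..7]={S}  "ba"
  [0..2]=∅  "baa"
  [1..3]=∅  "aab"
  [2..4]={X3}  "abb"  orig:{}
  [3..5]={X2}  "bbb"  orig:{}
  [4..6]={X2}  "bbb"  orig:{}
  [5..7]={X2}  "bba"  orig:{}
  [0..3]=∅  "baab"
  [1..4]={B}  "aabb"
  [2..5]=∅  "abbb"
  [3..6]={A,S}  "bbbb"
  [4..7]={A,S}  "bbba"
  [0..4]={S}  "baabb"
  [1..5]=∅  "aabbb"
  [2..6]={X3}  "abbbb"  orig:{}
  [3..7]={S,X2}  "bbbba"  orig:{S}
  [0..5]=∅  "baabbb"
  [1..6]={B}  "aabbbb"
  [2..7]={X3}  "abbbba"  orig:{}
  [0..6]={S}  "baabbbb"
  [1..7]={B}  "aabbbba"
  [0..7]={S}  "baabbbba"

S ∈ T[0,7] ⇒ YES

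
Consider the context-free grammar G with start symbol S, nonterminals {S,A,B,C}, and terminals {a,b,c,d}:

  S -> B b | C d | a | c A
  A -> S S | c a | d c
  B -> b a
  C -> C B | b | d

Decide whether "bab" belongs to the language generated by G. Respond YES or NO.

CNF form of G:
  S -> B T3 | C T2 | T0 A | a
  A -> S S | T0 T1 | T2 T0
  B -> T3 T1
  C -> C B | b | d
  T0 -> c
  T1 -> a
  T2 -> d
  T3 -> b

Fill CYK table bottom-up:
  cell(0,0) b: {C,T3}  orig:{C}
  cell(1,1) a: {S,T1}  orig:{S}
  cell(2,2) b: {C,T3}  orig:{C}
  cell(0,1) ba: {B}
  cell(1,2) ab: ∅
  cell(0,2) bab: {S}

S ∈ T[0,2] ⇒ YES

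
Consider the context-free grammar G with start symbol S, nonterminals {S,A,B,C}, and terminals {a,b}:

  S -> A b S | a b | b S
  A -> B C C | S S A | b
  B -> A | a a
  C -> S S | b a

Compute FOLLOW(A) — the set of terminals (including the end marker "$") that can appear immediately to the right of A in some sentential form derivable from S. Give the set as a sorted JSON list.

FIRST iteration:
pass 1:
  A via A→b: +{b}
  B via B→A: +{b}
  B via B→a a: +{a}
  C via C→b a: +{b}
  S via S→A b S: +{b}
  S via S→a b: +{a}
  FIRST[S]={a,b}  FIRST[A]={b}  FIRST[B]={a,b}  FIRST[C]={b}
pass 2:
  A via A→B C C: +{a}
  C via C→S S: +{a}
  FIRST[S]={a,b}  FIRST[A]={a,b}  FIRST[B]={a,b}  FIRST[C]={a,b}
pass 3: (no change)
  FIRST[S]={a,b}  FIRST[A]={a,b}  FIRST[B]={a,b}  FIRST[C]={a,b}

Compute FOLLOW by fixpoint:
seed FOLLOW(S) with $
iter 1:
  A→B C C: FOLLOW(B) ⊇ FIRST(C) = {a,b}; new: +{a,b}
  A→B C C: FOLLOW(C) ⊇ FIRST(C) = {a,b}; new: +{a,b}
  A→S S A: FOLLOW(S) ⊇ FIRST(S) = {a,b}; new: +{a,b}
  B→A: FOLLOW(A) ⊇ FOLLOW(B) ⊇ {a,b}; new: +{a,b}
  S: {$,a,b}  A: {a,b}  B: {a,b}  C: {a,b}
iter 2: (no change)
  S: {$,a,b}  A: {a,b}  B: {a,b}  C: {a,b}

FOLLOW(A) = ["a", "b"]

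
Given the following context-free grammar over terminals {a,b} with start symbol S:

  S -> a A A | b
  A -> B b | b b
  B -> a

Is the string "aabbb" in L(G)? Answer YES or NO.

Convert to CNF:
  S -> T1 X2 | b
  A -> B T0 | T0 T0
  B -> a
  T0 -> b
  T1 -> a
  X2 -> A A

CYK table (by increasing span):
  [0..0]={B,T1}  "a"  orig:{B}
  [1..1]={B,T1}  "a"  orig:{B}
  [2..2]={S,T0}  "b"  orig:{S}
  [3..3]={S,T0}  "b"  orig:{S}
  [4..4]={S,T0}  "b"  orig:{S}
  [0..1]=∅  "aa"
  [1..2]={A}  "ab"
  [2..3]={A}  "bb"
  [3..4]={A}  "bb"
  [0..2]=∅  "aab"
  [1..3]=∅  "abb"
  [2..4]=∅  "bbb"
  [0..3]=∅  "aabb"
  [1..4]={X2}  "abbb"  orig:{}
  [0..4]={S}  "aabbb"

S ∈ T[0,4] ⇒ YES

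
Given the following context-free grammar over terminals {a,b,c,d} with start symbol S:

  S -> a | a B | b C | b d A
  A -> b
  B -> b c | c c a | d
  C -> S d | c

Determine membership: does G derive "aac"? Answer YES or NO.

Convert to CNF:
  S -> T0 C | T0 X5 | T2 B | a
  A -> b
  B -> T0 T1 | T1 X4 | d
  C -> S T3 | c
  T0 -> b
  T1 -> c
  T2 -> a
  T3 -> d
  X4 -> T1 T2
  X5 -> T3 A

Fill CYK table bottom-up:
  T[0,0] 'a' = {S,T2}  orig:{S}
  T[1,1] 'a' = {S,T2}  orig:{S}
  T[2,2] 'c' = {C,T1}  orig:{C}
  T[0,1] 'aa' = ∅
  T[1,2] 'ac' = ∅
  T[0,2] 'aac' = ∅

S ∉ T[0,2] ⇒ NO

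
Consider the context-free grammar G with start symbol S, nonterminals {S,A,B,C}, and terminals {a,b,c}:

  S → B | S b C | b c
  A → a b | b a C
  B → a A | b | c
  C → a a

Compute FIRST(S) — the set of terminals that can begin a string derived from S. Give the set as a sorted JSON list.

Compute FIRST by fixpoint:
round 1:
  A via A→a b: +{a}
  A via A→b a C: +{b}
  B via B→a A: +{a}
  B via B→b: +{b}
  B via B→c: +{c}
  C via C→a a: +{a}
  S via S→B: +{a,b,c}
  FIRST[S]={a,b,c}  FIRST[A]={a,b}  FIRST[B]={a,b,c}  FIRST[C]={a}
round 2: (no change)
  FIRST[S]={a,b,c}  FIRST[A]={a,b}  FIRST[B]={a,b,c}  FIRST[C]={a}

FIRST(S) = ["a", "b", "c"]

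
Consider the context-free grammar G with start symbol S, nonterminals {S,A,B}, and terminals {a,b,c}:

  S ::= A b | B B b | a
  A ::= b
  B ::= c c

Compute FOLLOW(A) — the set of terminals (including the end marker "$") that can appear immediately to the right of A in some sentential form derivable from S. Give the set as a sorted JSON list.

FIRST sets, iterate to fixpoint:
round 1:
  A via A→b: +{b}
  B via B→c c: +{c}
  S via S→A b: +{b}
  S via S→B B b: +{c}
  S via S→a: +{a}
  S: {a,b,c}  A: {b}  B: {c}
round 2: (stable)
  S: {a,b,c}  A: {b}  B: {c}

Compute FOLLOW by fixpoint:
seed FOLLOW(S) with $
iter 1:
  S→A b: FOLLOW(A) ⊇ FIRST(b) = {b}; new: +{b}
  S→B B b: FOLLOW(B) ⊇ FIRST(B) = {c}; new: +{c}
  S→B B b: FOLLOW(B) ⊇ FIRST(b) = {b}; new: +{b}
  FOLLOW(S)={$}  FOLLOW(A)={b}  FOLLOW(B)={b,c}
iter 2: (no change)
  FOLLOW(S)={$}  FOLLOW(A)={b}  FOLLOW(B)={b,c}

FOLLOW(A) = ["b"]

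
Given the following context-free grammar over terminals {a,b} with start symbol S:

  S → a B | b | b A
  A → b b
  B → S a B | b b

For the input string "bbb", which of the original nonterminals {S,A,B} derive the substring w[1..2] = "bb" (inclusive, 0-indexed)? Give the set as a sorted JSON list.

CNF form of G:
  S -> T0 A | T1 B | b
  A -> T0 T0
  B -> S X2 | T0 T0
  T0 -> b
  T1 -> a
  X2 -> T1 B

CYK table (by increasing span), restricted to cells inside w[1..2]:
  T[1,1] 'b' = {S,T0}  orig:{S}
  T[2,2] 'b' = {S,T0}  orig:{S}
  T[1,2] 'bb' = {A,B}

Original NTs in T[1,2] deriving "bb": ["A", "B"]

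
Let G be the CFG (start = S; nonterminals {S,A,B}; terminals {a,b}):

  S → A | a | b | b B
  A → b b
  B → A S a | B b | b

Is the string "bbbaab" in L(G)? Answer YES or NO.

Convert to CNF:
  S -> T0 B | T0 T0 | a | b
  A -> T0 T0
  B -> A X2 | B T0 | b
  T0 -> b
  T1 -> a
  X2 -> S T1

CYK table (by increasing span):
  [0..0]={B,S,T0}  "b"  orig:{B,S}
  [1..1]={B,S,T0}  "b"  orig:{B,S}
  [2..2]={B,S,T0}  "b"  orig:{B,S}
  [3..3]={S,T1}  "a"  orig:{S}
  [4..4]={S,T1}  "a"  orig:{S}
  [5..5]={B,S,T0}  "b"  orig:{B,S}
  [0..1]={A,B,S}  "bb"
  [1..2]={A,B,S}  "bb"
  [2..3]={X2}  "ba"  orig:{}
  [3..4]={X2}  "aa"  orig:{}
  [4..5]=∅  "ab"
  [0..2]={B,S}  "bbb"
  [1..3]={X2}  "bba"  orig:{}
  [2..4]=∅  "baa"
  [3..5]=∅  "aab"
  [0..3]={B,X2}  "bbba"  orig:{B}
  [1..4]={B}  "bbaa"
  [2..5]=∅  "baab"
  [0..4]={S}  "bbbaa"
  [1..5]={B}  "bbaab"
  [0..5]={S}  "bbbaab"

S ∈ T[0,5] ⇒ YES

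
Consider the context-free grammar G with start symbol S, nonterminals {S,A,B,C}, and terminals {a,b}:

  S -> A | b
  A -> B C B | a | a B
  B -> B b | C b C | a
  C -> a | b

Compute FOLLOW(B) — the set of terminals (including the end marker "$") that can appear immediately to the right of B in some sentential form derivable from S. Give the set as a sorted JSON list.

FIRST iteration:
iter 1:
  A via A→a: +{a}
  B via B→a: +{a}
  C via C→a: +{a}
  C via C→b: +{b}
  S via S→A: +{a}
  S via S→b: +{b}
  FIRST[S]={a,b}  FIRST[A]={a}  FIRST[B]={a}  FIRST[C]={a,b}
iter 2:
  B via B→C b C: +{b}
  FIRST[S]={a,b}  FIRST[A]={a}  FIRST[B]={a,b}  FIRST[C]={a,b}
iter 3:
  A via A→B C B: +{b}
  FIRST[S]={a,b}  FIRST[A]={a,b}  FIRST[B]={a,b}  FIRST[C]={a,b}
iter 4: done
  FIRST[S]={a,b}  FIRST[A]={a,b}  FIRST[B]={a,b}  FIRST[C]={a,b}

FOLLOW iteration:
seed FOLLOW(S) with $
iter 1:
  A→B C B: FOLLOW(B) ⊇ FIRST(C) = {a,b}; new: +{a,b}
  A→B C B: FOLLOW(C) ⊇ FIRST(B) = {a,b}; new: +{a,b}
  S→A: FOLLOW(A) ⊇ FOLLOW(S) ⊇ {$}; new: +{$}
  FOLLOW(S)={$}  FOLLOW(A)={$}  FOLLOW(B)={a,b}  FOLLOW(C)={a,b}
iter 2:
  A→B C B: FOLLOW(B) ⊇ FOLLOW(A) ⊇ {$}; new: +{$}
  B→C b C: FOLLOW(C) ⊇ FOLLOW(B) ⊇ {$,a,b}; new: +{$}
  FOLLOW(S)={$}  FOLLOW(A)={$}  FOLLOW(B)={$,a,b}  FOLLOW(C)={$,a,b}
iter 3: (no change)
  FOLLOW(S)={$}  FOLLOW(A)={$}  FOLLOW(B)={$,a,b}  FOLLOW(C)={$,a,b}

FOLLOW(B) = ["$", "a", "b"]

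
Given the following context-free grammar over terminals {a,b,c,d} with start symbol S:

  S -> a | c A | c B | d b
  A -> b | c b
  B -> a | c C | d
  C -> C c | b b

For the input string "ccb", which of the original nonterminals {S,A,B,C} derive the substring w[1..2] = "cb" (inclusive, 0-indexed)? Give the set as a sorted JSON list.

CNF form of G:
  S -> T0 A | T0 B | T2 T1 | a
  A -> T0 T1 | b
  B -> T0 C | a | d
  C -> C T0 | T1 T1
  T0 -> c
  T1 -> b
  T2 -> d

CYK fill, restricted to cells inside w[1..2]:
  T[1,1] 'c' = {T0}  orig:{}
  T[2,2] 'b' = {A,T1}  orig:{A}
  T[1,2] 'cb' = {A,S}

Original NTs in T[1,2] deriving "cb": ["A", "S"]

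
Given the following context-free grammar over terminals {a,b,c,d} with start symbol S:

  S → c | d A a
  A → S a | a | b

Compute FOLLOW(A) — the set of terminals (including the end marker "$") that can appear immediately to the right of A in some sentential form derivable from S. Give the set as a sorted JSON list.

FIRST iteration:
iter 1:
  A via A→a: +{a}
  A via A→b: +{b}
  S via S→c: +{c}
  S via S→d A a: +{d}
  S: {c,d}  A: {a,b}
iter 2:
  A via A→S a: +{c,d}
  S: {c,d}  A: {a,b,c,d}
iter 3: (stable)
  S: {c,d}  A: {a,b,c,d}

FOLLOW sets:
initialize: $ ∈ FOLLOW(S)
[1]
  A→S a: FOLLOW(S) ⊇ FIRST(a) = {a}; new: +{a}
  S→d A a: FOLLOW(A) ⊇ FIRST(a) = {a}; new: +{a}
  FOLLOW(S)={$,a}  FOLLOW(A)={a}
[2] done
  FOLLOW(S)={$,a}  FOLLOW(A)={a}

FOLLOW(A) = ["a"]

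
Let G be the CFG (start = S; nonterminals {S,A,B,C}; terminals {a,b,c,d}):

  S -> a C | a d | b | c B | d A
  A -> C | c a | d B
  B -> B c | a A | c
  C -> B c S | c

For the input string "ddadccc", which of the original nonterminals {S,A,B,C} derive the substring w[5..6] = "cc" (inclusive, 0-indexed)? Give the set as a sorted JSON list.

CNF form of G:
  S -> T0 B | T1 C | T1 T2 | T2 A | b
  A -> B X3 | T0 T1 | T2 B | c
  B -> B T0 | T1 A | c
  C -> B X4 | c
  T0 -> c
  T1 -> a
  T2 -> d
  X3 -> T0 S
  X4 -> T0 S

CYK fill (cells [i..j] with 5 ≤ i ≤ j ≤ 6 only):
  cell(5,5) c: {A,B,C,T0}  orig:{A,B,C}
  cell(6,6) c: {A,B,C,T0}  orig:{A,B,C}
  cell(5,6) cc: {B,S}

Original NTs in T[5,6] deriving "cc": ["B", "S"]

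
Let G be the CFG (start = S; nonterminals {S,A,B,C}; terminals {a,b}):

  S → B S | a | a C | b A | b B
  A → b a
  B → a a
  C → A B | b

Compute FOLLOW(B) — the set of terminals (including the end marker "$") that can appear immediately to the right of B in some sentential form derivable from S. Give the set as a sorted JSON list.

Compute FIRST by fixpoint:
pass 1:
  A via A→b a: +{b}
  B via B→a a: +{a}
  C via C→A B: +{b}
  S via S→B S: +{a}
  S via S→b A: +{b}
  S: {a,b}  A: {b}  B: {a}  C: {b}
pass 2: done
  S: {a,b}  A: {b}  B: {a}  C: {b}

FOLLOW iteration:
FOLLOW(S) := {$}
pass 1:
  C→A B: FOLLOW(A) ⊇ FIRST(B) = {a}; new: +{a}
  S→B S: FOLLOW(B) ⊇ FIRST(S) = {a,b}; new: +{a,b}
  S→a C: FOLLOW(C) ⊇ FOLLOW(S) ⊇ {$}; new: +{$}
  S→b A: FOLLOW(A) ⊇ FOLLOW(S) ⊇ {$}; new: +{$}
  S→b B: FOLLOW(B) ⊇ FOLLOW(S) ⊇ {$}; new: +{$}
  FOLLOW(S)={$}  FOLLOW(A)={$,a}  FOLLOW(B)={$,a,b}  FOLLOW(C)={$}
pass 2: (no change)
  FOLLOW(S)={$}  FOLLOW(A)={$,a}  FOLLOW(B)={$,a,b}  FOLLOW(C)={$}

FOLLOW(B) = ["$", "a", "b"]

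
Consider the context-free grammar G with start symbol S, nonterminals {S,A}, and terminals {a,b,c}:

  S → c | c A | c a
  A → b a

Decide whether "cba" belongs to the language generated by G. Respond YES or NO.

CNF form of G:
  S -> T2 A | T2 T1 | c
  A -> T0 T1
  T0 -> b
  T1 -> a
  T2 -> c

Fill CYK table bottom-up:
  T[0,0] 'c' = {S,T2}  orig:{S}
  T[1,1] 'b' = {T0}  orig:{}
  T[2,2] 'a' = {T1}  orig:{}
  T[0,1] 'cb' = ∅
  T[1,2] 'ba' = {A}
  T[0,2] 'cba' = {S}

S ∈ T[0,2] ⇒ YES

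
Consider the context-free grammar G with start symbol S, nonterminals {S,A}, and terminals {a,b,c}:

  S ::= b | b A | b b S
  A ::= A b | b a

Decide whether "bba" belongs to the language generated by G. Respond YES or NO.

Convert to CNF:
  S -> T0 A | T0 X2 | b
  A -> A T0 | T0 T1
  T0 -> b
  T1 -> a
  X2 -> T0 S

Fill CYK table bottom-up:
  cell(0,0) b: {S,T0}  orig:{S}
  cell(1,1) b: {S,T0}  orig:{S}
  cell(2,2) a: {T1}  orig:{}
  cell(0,1) bb: {X2}  orig:{}
  cell(1,2) ba: {A}
  cell(0,2) bba: {S}

S ∈ T[0,2] ⇒ YES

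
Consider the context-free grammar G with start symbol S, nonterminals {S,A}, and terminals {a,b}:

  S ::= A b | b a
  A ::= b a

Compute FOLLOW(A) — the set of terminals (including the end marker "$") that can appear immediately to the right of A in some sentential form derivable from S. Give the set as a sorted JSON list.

FIRST sets, iterate to fixpoint:
iter 1:
  A via A→b a: +{b}
  S via S→A b: +{b}
  FIRST[S]={b}  FIRST[A]={b}
iter 2: done
  FIRST[S]={b}  FIRST[A]={b}

FOLLOW sets:
seed FOLLOW(S) with $
[1]
  S→A b: FOLLOW(A) ⊇ FIRST(b) = {b}; new: +{b}
  FOLLOW[S]={$}  FOLLOW[A]={b}
[2] (stable)
  FOLLOW[S]={$}  FOLLOW[A]={b}

FOLLOW(A) = ["b"]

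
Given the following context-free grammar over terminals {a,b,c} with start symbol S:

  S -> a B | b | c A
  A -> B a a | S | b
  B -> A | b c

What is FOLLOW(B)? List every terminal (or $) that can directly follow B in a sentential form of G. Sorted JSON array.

Compute FIRST by fixpoint:
round 1:
  A via A→b: +{b}
  B via B→A: +{b}
  S via S→a B: +{a}
  S via S→b: +{b}
  S via S→c A: +{c}
  S: {a,b,c}  A: {b}  B: {b}
round 2:
  A via A→S: +{a,c}
  B via B→A: +{a,c}
  S: {a,b,c}  A: {a,b,c}  B: {a,b,c}
round 3: (no change)
  S: {a,b,c}  A: {a,b,c}  B: {a,b,c}

FOLLOW sets:
initialize: $ ∈ FOLLOW(S)
iter 1:
  A→B a a: FOLLOW(B) ⊇ FIRST(a) = {a}; new: +{a}
  B→A: FOLLOW(A) ⊇ FOLLOW(B) ⊇ {a}; new: +{a}
  S→a B: FOLLOW(B) ⊇ FOLLOW(S) ⊇ {$}; new: +{$}
  S→c A: FOLLOW(A) ⊇ FOLLOW(S) ⊇ {$}; new: +{$}
  FOLLOW[S]={$}  FOLLOW[A]={$,a}  FOLLOW[B]={$,a}
iter 2:
  A→S: FOLLOW(S) ⊇ FOLLOW(A) ⊇ {$,a}; new: +{a}
  FOLLOW[S]={$,a}  FOLLOW[A]={$,a}  FOLLOW[B]={$,a}
iter 3: (stable)
  FOLLOW[S]={$,a}  FOLLOW[A]={$,a}  FOLLOW[B]={$,a}

FOLLOW(B) = ["$", "a"]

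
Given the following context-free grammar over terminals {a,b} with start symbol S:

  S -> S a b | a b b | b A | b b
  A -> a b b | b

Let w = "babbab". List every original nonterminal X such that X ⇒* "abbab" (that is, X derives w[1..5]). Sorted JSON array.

Convert to CNF:
  S -> S X3 | T0 X4 | T1 A | T1 T1
  A -> T0 X2 | b
  T0 -> a
  T1 -> b
  X2 -> T1 T1
  X3 -> T0 T1
  X4 -> T1 T1

CYK fill, restricted to cells inside w[1..5]:
  cell(1,1) a: {T0}  orig:{}
  cell(2,2) b: {A,T1}  orig:{A}
  cell(3,3) b: {A,T1}  orig:{A}
  cell(4,4) a: {T0}  orig:{}
  cell(5,5) b: {A,T1}  orig:{A}
  cell(1,2) ab: {X3}  orig:{}
  cell(2,3) bb: {S,X2,X4}  orig:{S}
  cell(3,4) ba: ∅
  cell(4,5) ab: {X3}  orig:{}
  cell(1,3) abb: {A,S}
  cell(2,4) bba: ∅
  cell(3,5) bab: ∅
  cell(1,4) abba: ∅
  cell(2,5) bbab: {S}
  cell(1,5) abbab: {S}

Original NTs in T[1,5] deriving "abbab": ["S"]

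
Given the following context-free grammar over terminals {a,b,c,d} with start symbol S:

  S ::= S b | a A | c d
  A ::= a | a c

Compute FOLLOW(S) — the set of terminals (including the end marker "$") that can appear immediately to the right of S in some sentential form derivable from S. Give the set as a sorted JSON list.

FIRST sets, iterate to fixpoint:
round 1:
  A via A→a: +{a}
  S via S→a A: +{a}
  S via S→c d: +{c}
  FIRST(S)={a,c}  FIRST(A)={a}
round 2: (no change)
  FIRST(S)={a,c}  FIRST(A)={a}

FOLLOW iteration:
seed FOLLOW(S) with $
round 1:
  S→S b: FOLLOW(S) ⊇ FIRST(b) = {b}; new: +{b}
  S→a A: FOLLOW(A) ⊇ FOLLOW(S) ⊇ {$,b}; new: +{$,b}
  FOLLOW[S]={$,b}  FOLLOW[A]={$,b}
round 2: done
  FOLLOW[S]={$,b}  FOLLOW[A]={$,b}

FOLLOW(S) = ["$", "b"]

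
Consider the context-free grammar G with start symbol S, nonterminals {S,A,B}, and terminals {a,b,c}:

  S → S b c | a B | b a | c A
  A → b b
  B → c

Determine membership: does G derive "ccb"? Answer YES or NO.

Convert to CNF:
  S -> S X3 | T0 T2 | T1 A | T2 B
  A -> T0 T0
  B -> c
  T0 -> b
  T1 -> c
  T2 -> a
  X3 -> T0 T1

CYK fill:
  cell(0,0) c: {B,T1}  orig:{B}
  cell(1,1) c: {B,T1}  orig:{B}
  cell(2,2) b: {T0}  orig:{}
  cell(0,1) cc: ∅
  cell(1,2) cb: ∅
  cell(0,2) ccb: ∅

S ∉ T[0,2] ⇒ NO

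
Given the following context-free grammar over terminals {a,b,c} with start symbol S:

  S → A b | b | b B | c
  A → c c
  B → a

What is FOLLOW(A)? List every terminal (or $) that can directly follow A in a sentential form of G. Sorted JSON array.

Compute FIRST by fixpoint:
pass 1:
  A via A→c c: +{c}
  B via B→a: +{a}
  S via S→A b: +{c}
  S via S→b: +{b}
  S: {b,c}  A: {c}  B: {a}
pass 2: done
  S: {b,c}  A: {c}  B: {a}

FOLLOW iteration:
seed FOLLOW(S) with $
round 1:
  S→A b: FOLLOW(A) ⊇ FIRST(b) = {b}; new: +{b}
  S→b B: FOLLOW(B) ⊇ FOLLOW(S) ⊇ {$}; new: +{$}
  S: {$}  A: {b}  B: {$}
round 2: done
  S: {$}  A: {b}  B: {$}

FOLLOW(A) = ["b"]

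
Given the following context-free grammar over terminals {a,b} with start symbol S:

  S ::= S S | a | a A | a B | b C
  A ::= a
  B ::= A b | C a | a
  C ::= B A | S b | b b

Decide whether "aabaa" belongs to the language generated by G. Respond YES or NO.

CNF form of G:
  S -> S S | T0 C | T1 A | T1 B | a
  A -> a
  B -> A T0 | C T1 | a
  C -> B A | S T0 | T0 T0
  T0 -> b
  T1 -> a

CYK fill:
  T[0,0] 'a' = {A,B,S,T1}  orig:{A,B,S}
  T[1,1] 'a' = {A,B,S,T1}  orig:{A,B,S}
  T[2,2] 'b' = {T0}  orig:{}
  T[3,3] 'a' = {A,B,S,T1}  orig:{A,B,S}
  T[4,4] 'a' = {A,B,S,T1}  orig:{A,B,S}
  T[0,1] 'aa' = {C,S}
  T[1,2] 'ab' = {B,C}
  T[2,3] 'ba' = ∅
  T[3,4] 'aa' = {C,S}
  T[0,2] 'aab' = {C,S}
  T[1,3] 'aba' = {B,C}
  T[2,4] 'baa' = {S}
  T[0,3] 'aaba' = {B,S}
  T[1,4] 'abaa' = {B,C,S}
  T[0,4] 'aabaa' = {C,S}

S ∈ T[0,4] ⇒ YES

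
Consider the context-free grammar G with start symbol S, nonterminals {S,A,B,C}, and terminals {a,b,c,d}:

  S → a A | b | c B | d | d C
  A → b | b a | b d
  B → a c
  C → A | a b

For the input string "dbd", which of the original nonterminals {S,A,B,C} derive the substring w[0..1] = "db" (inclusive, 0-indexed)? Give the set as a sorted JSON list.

CNF form of G:
  S -> T1 A | T2 C | T3 B | b | d
  A -> T0 T1 | T0 T2 | b
  B -> T1 T3
  C -> T0 T1 | T0 T2 | T1 T0 | b
  T0 -> b
  T1 -> a
  T2 -> d
  T3 -> c

Fill CYK table bottom-up (cells [i..j] with 0 ≤ i ≤ j ≤ 1 only):
  [0..0]={S,T2}  "d"  orig:{S}
  [1..1]={A,C,S,T0}  "b"  orig:{A,C,S}
  [0..1]={S}  "db"

Original NTs in T[0,1] deriving "db": ["S"]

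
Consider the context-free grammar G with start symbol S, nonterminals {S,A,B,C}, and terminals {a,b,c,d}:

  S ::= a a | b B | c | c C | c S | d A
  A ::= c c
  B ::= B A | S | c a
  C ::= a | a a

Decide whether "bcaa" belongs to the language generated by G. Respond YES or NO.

CNF form of G:
  S -> T0 C | T0 S | T1 T1 | T2 B | T3 A | c
  A -> T0 T0
  B -> B A | T0 C | T0 S | T0 T1 | T1 T1 | T2 B | T3 A | c
  C -> T1 T1 | a
  T0 -> c
  T1 -> a
  T2 -> b
  T3 -> d

Fill CYK table bottom-up:
  [0..0]={T2}  "b"  orig:{}
  [1..1]={B,S,T0}  "c"  orig:{B,S}
  [2..2]={C,T1}  "a"  orig:{C}
  [3..3]={C,T1}  "a"  orig:{C}
  [0..1]={B,S}  "bc"
  [1..2]={B,S}  "ca"
  [2..3]={B,C,S}  "aa"
  [0..2]={B,S}  "bca"
  [1..3]={B,S}  "caa"
  [0..3]={B,S}  "bcaa"

S ∈ T[0,3] ⇒ YES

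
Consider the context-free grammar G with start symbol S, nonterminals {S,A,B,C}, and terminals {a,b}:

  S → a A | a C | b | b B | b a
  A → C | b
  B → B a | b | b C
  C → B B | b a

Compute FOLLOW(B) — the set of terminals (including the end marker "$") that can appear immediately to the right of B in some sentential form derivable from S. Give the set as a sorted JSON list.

Compute FIRST by fixpoint:
pass 1:
  A via A→b: +{b}
  B via B→b: +{b}
  C via C→B B: +{b}
  S via S→a A: +{a}
  S via S→b: +{b}
  S: {a,b}  A: {b}  B: {b}  C: {b}
pass 2: done
  S: {a,b}  A: {b}  B: {b}  C: {b}

FOLLOW iteration:
FOLLOW(S) := {$}
iter 1:
  B→B a: FOLLOW(B) ⊇ FIRST(a) = {a}; new: +{a}
  B→b C: FOLLOW(C) ⊇ FOLLOW(B) ⊇ {a}; new: +{a}
  C→B B: FOLLOW(B) ⊇ FIRST(B) = {b}; new: +{b}
  S→a A: FOLLOW(A) ⊇ FOLLOW(S) ⊇ {$}; new: +{$}
  S→a C: FOLLOW(C) ⊇ FOLLOW(S) ⊇ {$}; new: +{$}
  S→b B: FOLLOW(B) ⊇ FOLLOW(S) ⊇ {$}; new: +{$}
  FOLLOW(S)={$}  FOLLOW(A)={$}  FOLLOW(B)={$,a,b}  FOLLOW(C)={$,a}
iter 2:
  B→b C: FOLLOW(C) ⊇ FOLLOW(B) ⊇ {$,a,b}; new: +{b}
  FOLLOW(S)={$}  FOLLOW(A)={$}  FOLLOW(B)={$,a,b}  FOLLOW(C)={$,a,b}
iter 3: done
  FOLLOW(S)={$}  FOLLOW(A)={$}  FOLLOW(B)={$,a,b}  FOLLOW(C)={$,a,b}

FOLLOW(B) = ["$", "a", "b"]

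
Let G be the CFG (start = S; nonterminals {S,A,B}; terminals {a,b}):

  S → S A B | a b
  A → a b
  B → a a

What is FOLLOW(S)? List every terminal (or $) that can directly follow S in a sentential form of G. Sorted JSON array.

FIRST sets, iterate to fixpoint:
[1]
  A via A→a b: +{a}
  B via B→a a: +{a}
  S via S→a b: +{a}
  FIRST[S]={a}  FIRST[A]={a}  FIRST[B]={a}
[2] done
  FIRST[S]={a}  FIRST[A]={a}  FIRST[B]={a}

FOLLOW sets:
initialize: $ ∈ FOLLOW(S)
[1]
  S→S A B: FOLLOW(S) ⊇ FIRST(A) = {a}; new: +{a}
  S→S A B: FOLLOW(A) ⊇ FIRST(B) = {a}; new: +{a}
  S→S A B: FOLLOW(B) ⊇ FOLLOW(S) ⊇ {$,a}; new: +{$,a}
  S: {$,a}  A: {a}  B: {$,a}
[2] done
  S: {$,a}  A: {a}  B: {$,a}

FOLLOW(S) = ["$", "a"]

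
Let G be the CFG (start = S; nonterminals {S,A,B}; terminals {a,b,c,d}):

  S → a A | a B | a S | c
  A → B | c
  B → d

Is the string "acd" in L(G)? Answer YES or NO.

Convert to CNF:
  S -> T0 A | T0 B | T0 S | c
  A -> c | d
  B -> d
  T0 -> a

Fill CYK table bottom-up:
  cell(0,0) a: {T0}  orig:{}
  cell(1,1) c: {A,S}
  cell(2,2) d: {A,B}
  cell(0,1) ac: {S}
  cell(1,2) cd: ∅
  cell(0,2) acd: ∅

S ∉ T[0,2] ⇒ NO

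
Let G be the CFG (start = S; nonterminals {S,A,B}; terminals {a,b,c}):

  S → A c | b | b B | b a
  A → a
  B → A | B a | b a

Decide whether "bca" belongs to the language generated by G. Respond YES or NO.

CNF form of G:
  S -> A T2 | T1 B | T1 T0 | b
  A -> a
  B -> B T0 | T1 T0 | a
  T0 -> a
  T1 -> b
  T2 -> c

Fill CYK table bottom-up:
  cell(0,0) b: {S,T1}  orig:{S}
  cell(1,1) c: {T2}  orig:{}
  cell(2,2) a: {A,B,T0}  orig:{A,B}
  cell(0,1) bc: ∅
  cell(1,2) ca: ∅
  cell(0,2) bca: ∅

S ∉ T[0,2] ⇒ NO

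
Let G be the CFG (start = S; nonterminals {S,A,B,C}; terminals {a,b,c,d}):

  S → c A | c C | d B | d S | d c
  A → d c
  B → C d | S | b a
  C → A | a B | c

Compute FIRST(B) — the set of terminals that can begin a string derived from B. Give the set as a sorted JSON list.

FIRST iteration:
round 1:
  A via A→d c: +{d}
  B via B→b a: +{b}
  C via C→A: +{d}
  C via C→a B: +{a}
  C via C→c: +{c}
  S via S→c A: +{c}
  S via S→d B: +{d}
  S: {c,d}  A: {d}  B: {b}  C: {a,c,d}
round 2:
  B via B→C d: +{a,c,d}
  S: {c,d}  A: {d}  B: {a,b,c,d}  C: {a,c,d}
round 3: — fixpoint
  S: {c,d}  A: {d}  B: {a,b,c,d}  C: {a,c,d}

FIRST(B) = ["a", "b", "c", "d"]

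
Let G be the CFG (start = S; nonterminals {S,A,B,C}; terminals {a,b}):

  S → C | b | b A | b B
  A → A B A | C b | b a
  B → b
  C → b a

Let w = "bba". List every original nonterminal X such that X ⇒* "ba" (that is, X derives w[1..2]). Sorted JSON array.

Convert to CNF:
  S -> T0 A | T0 B | T0 T1 | b
  A -> A X2 | C T0 | T0 T1
  B -> b
  C -> T0 T1
  T0 -> b
  T1 -> a
  X2 -> B A

CYK fill — only the sub-triangle for w[1..2]:
  T[1,1] 'b' = {B,S,T0}  orig:{B,S}
  T[2,2] 'a' = {T1}  orig:{}
  T[1,2] 'ba' = {A,C,S}

Original NTs in T[1,2] deriving "ba": ["A", "C", "S"]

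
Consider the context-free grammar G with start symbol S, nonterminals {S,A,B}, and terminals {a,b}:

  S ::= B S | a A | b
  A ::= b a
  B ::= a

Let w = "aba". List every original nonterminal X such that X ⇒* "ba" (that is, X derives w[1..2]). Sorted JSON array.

CNF form of G:
  S -> B S | T1 A | b
  A -> T0 T1
  B -> a
  T0 -> b
  T1 -> a

Fill CYK table bottom-up, restricted to cells inside w[1..2]:
  cell(1,1) b: {S,T0}  orig:{S}
  cell(2,2) a: {B,T1}  orig:{B}
  cell(1,2) ba: {A}

Original NTs in T[1,2] deriving "ba": ["A"]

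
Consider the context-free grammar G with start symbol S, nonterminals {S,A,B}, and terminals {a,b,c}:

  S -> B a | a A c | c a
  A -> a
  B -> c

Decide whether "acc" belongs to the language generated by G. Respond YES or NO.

CNF form of G:
  S -> B T0 | T0 X2 | T1 T0
  A -> a
  B -> c
  T0 -> a
  T1 -> c
  X2 -> A T1

CYK table (by increasing span):
  cell(0,0) a: {A,T0}  orig:{A}
  cell(1,1) c: {B,T1}  orig:{B}
  cell(2,2) c: {B,T1}  orig:{B}
  cell(0,1) ac: {X2}  orig:{}
  cell(1,2) cc: ∅
  cell(0,2) acc: ∅

S ∉ T[0,2] ⇒ NO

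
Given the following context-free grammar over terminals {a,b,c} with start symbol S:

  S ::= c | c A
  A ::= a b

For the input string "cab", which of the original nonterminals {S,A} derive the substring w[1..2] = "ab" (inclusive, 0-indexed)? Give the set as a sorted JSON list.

Convert to CNF:
  S -> T2 A | c
  A -> T0 T1
  T0 -> a
  T1 -> b
  T2 -> c

Fill CYK table bottom-up (cells [i..j] with 1 ≤ i ≤ j ≤ 2 only):
  T[1,1] 'a' = {T0}  orig:{}
  T[2,2] 'b' = {T1}  orig:{}
  T[1,2] 'ab' = {A}

Original NTs in T[1,2] deriving "ab": ["A"]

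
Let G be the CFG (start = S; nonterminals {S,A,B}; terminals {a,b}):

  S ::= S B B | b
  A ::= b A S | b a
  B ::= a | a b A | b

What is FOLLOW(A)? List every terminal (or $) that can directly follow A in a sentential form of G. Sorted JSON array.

Compute FIRST by fixpoint:
pass 1:
  A via A→b A S: +{b}
  B via B→a: +{a}
  B via B→b: +{b}
  S via S→b: +{b}
  S: {b}  A: {b}  B: {a,b}
pass 2: — fixpoint
  S: {b}  A: {b}  B: {a,b}

Compute FOLLOW by fixpoint:
initialize: $ ∈ FOLLOW(S)
pass 1:
  A→b A S: FOLLOW(A) ⊇ FIRST(S) = {b}; new: +{b}
  A→b A S: FOLLOW(S) ⊇ FOLLOW(A) ⊇ {b}; new: +{b}
  S→S B B: FOLLOW(S) ⊇ FIRST(B) = {a,b}; new: +{a}
  S→S B B: FOLLOW(B) ⊇ FIRST(B) = {a,b}; new: +{a,b}
  S→S B B: FOLLOW(B) ⊇ FOLLOW(S) ⊇ {$,a,b}; new: +{$}
  FOLLOW[S]={$,a,b}  FOLLOW[A]={b}  FOLLOW[B]={$,a,b}
pass 2:
  B→a b A: FOLLOW(A) ⊇ FOLLOW(B) ⊇ {$,a,b}; new: +{$,a}
  FOLLOW[S]={$,a,b}  FOLLOW[A]={$,a,b}  FOLLOW[B]={$,a,b}
pass 3: done
  FOLLOW[S]={$,a,b}  FOLLOW[A]={$,a,b}  FOLLOW[B]={$,a,b}

FOLLOW(A) = ["$", "a", "b"]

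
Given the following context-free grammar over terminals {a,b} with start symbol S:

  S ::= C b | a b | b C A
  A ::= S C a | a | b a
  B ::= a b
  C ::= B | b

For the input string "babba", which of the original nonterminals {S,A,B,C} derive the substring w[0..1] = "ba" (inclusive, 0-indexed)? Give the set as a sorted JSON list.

CNF form of G:
  S -> C T1 | T0 T1 | T1 X3
  A -> S X2 | T1 T0 | a
  B -> T0 T1
  C -> T0 T1 | b
  T0 -> a
  T1 -> b
  X2 -> C T0
  X3 -> C A

CYK table (by increasing span), restricted to cells inside w[0..1]:
  T[0,0] 'b' = {C,T1}  orig:{C}
  T[1,1] 'a' = {A,T0}  orig:{A}
  T[0,1] 'ba' = {A,X2,X3}  orig:{A}

Original NTs in T[0,1] deriving "ba": ["A"]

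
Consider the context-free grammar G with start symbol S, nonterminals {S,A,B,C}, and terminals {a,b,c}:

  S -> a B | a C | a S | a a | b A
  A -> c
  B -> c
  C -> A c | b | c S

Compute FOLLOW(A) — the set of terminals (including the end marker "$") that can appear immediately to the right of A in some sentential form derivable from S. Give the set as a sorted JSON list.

Compute FIRST by fixpoint:
iter 1:
  A via A→c: +{c}
  B via B→c: +{c}
  C via C→A c: +{c}
  C via C→b: +{b}
  S via S→a B: +{a}
  S via S→b A: +{b}
  FIRST[S]={a,b}  FIRST[A]={c}  FIRST[B]={c}  FIRST[C]={b,c}
iter 2: — fixpoint
  FIRST[S]={a,b}  FIRST[A]={c}  FIRST[B]={c}  FIRST[C]={b,c}

FOLLOW sets:
FOLLOW(S) := {$}
[1]
  C→A c: FOLLOW(A) ⊇ FIRST(c) = {c}; new: +{c}
  S→a B: FOLLOW(B) ⊇ FOLLOW(S) ⊇ {$}; new: +{$}
  S→a C: FOLLOW(C) ⊇ FOLLOW(S) ⊇ {$}; new: +{$}
  S→b A: FOLLOW(A) ⊇ FOLLOW(S) ⊇ {$}; new: +{$}
  FOLLOW(S)={$}  FOLLOW(A)={$,c}  FOLLOW(B)={$}  FOLLOW(C)={$}
[2] done
  FOLLOW(S)={$}  FOLLOW(A)={$,c}  FOLLOW(B)={$}  FOLLOW(C)={$}

FOLLOW(A) = ["$", "c"]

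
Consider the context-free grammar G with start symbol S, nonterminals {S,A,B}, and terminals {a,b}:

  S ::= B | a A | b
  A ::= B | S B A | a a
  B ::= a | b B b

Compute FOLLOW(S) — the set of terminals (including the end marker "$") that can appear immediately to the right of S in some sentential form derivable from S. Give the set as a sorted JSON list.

FIRST sets, iterate to fixpoint:
iter 1:
  A via A→a a: +{a}
  B via B→a: +{a}
  B via B→b B b: +{b}
  S via S→B: +{a,b}
  S: {a,b}  A: {a}  B: {a,b}
iter 2:
  A via A→B: +{b}
  S: {a,b}  A: {a,b}  B: {a,b}
iter 3: (no change)
  S: {a,b}  A: {a,b}  B: {a,b}

FOLLOW iteration:
seed FOLLOW(S) with $
[1]
  A→S B A: FOLLOW(S) ⊇ FIRST(B) = {a,b}; new: +{a,b}
  A→S B A: FOLLOW(B) ⊇ FIRST(A) = {a,b}; new: +{a,b}
  S→B: FOLLOW(B) ⊇ FOLLOW(S) ⊇ {$,a,b}; new: +{$}
  S→a A: FOLLOW(A) ⊇ FOLLOW(S) ⊇ {$,a,b}; new: +{$,a,b}
  FOLLOW[S]={$,a,b}  FOLLOW[A]={$,a,b}  FOLLOW[B]={$,a,b}
[2] (stable)
  FOLLOW[S]={$,a,b}  FOLLOW[A]={$,a,b}  FOLLOW[B]={$,a,b}

FOLLOW(S) = ["$", "a", "b"]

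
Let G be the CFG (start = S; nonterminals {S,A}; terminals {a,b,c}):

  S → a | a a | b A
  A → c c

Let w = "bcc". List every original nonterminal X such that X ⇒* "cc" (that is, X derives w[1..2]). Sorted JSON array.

Convert to CNF:
  S -> T1 T1 | T2 A | a
  A -> T0 T0
  T0 -> c
  T1 -> a
  T2 -> b

CYK fill — only the sub-triangle for w[1..2]:
  T[1,1] 'c' = {T0}  orig:{}
  T[2,2] 'c' = {T0}  orig:{}
  T[1,2] 'cc' = {A}

Original NTs in T[1,2] deriving "cc": ["A"]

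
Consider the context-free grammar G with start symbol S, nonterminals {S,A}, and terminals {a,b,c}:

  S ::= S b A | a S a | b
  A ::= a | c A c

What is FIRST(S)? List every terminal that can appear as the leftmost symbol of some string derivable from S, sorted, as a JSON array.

FIRST iteration:
iter 1:
  A via A→a: +{a}
  A via A→c A c: +{c}
  S via S→a S a: +{a}
  S via S→b: +{b}
  FIRST[S]={a,b}  FIRST[A]={a,c}
iter 2: (no change)
  FIRST[S]={a,b}  FIRST[A]={a,c}

FIRST(S) = ["a", "b"]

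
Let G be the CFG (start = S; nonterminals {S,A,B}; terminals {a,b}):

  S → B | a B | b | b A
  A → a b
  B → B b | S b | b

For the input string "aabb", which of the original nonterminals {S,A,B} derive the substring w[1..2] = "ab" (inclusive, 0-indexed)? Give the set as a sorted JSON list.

Convert to CNF:
  S -> B T1 | S T1 | T0 B | T1 A | b
  A -> T0 T1
  B -> B T1 | S T1 | b
  T0 -> a
  T1 -> b

CYK table (by increasing span), restricted to cells inside w[1..2]:
  cell(1,1) a: {T0}  orig:{}
  cell(2,2) b: {B,S,T1}  orig:{B,S}
  cell(1,2) ab: {A,S}

Original NTs in T[1,2] deriving "ab": ["A", "S"]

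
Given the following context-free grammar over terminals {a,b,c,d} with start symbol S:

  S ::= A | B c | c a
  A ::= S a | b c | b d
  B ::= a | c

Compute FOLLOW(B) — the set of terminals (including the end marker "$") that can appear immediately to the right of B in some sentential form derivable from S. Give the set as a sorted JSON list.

FIRST iteration:
iter 1:
  A via A→b c: +{b}
  B via B→a: +{a}
  B via B→c: +{c}
  S via S→A: +{b}
  S via S→B c: +{a,c}
  S: {a,b,c}  A: {b}  B: {a,c}
iter 2:
  A via A→S a: +{a,c}
  S: {a,b,c}  A: {a,b,c}  B: {a,c}
iter 3: (stable)
  S: {a,b,c}  A: {a,b,c}  B: {a,c}

FOLLOW iteration:
initialize: $ ∈ FOLLOW(S)
pass 1:
  A→S a: FOLLOW(S) ⊇ FIRST(a) = {a}; new: +{a}
  S→A: FOLLOW(A) ⊇ FOLLOW(S) ⊇ {$,a}; new: +{$,a}
  S→B c: FOLLOW(B) ⊇ FIRST(c) = {c}; new: +{c}
  FOLLOW(S)={$,a}  FOLLOW(A)={$,a}  FOLLOW(B)={c}
pass 2: (stable)
  FOLLOW(S)={$,a}  FOLLOW(A)={$,a}  FOLLOW(B)={c}

FOLLOW(B) = ["c"]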